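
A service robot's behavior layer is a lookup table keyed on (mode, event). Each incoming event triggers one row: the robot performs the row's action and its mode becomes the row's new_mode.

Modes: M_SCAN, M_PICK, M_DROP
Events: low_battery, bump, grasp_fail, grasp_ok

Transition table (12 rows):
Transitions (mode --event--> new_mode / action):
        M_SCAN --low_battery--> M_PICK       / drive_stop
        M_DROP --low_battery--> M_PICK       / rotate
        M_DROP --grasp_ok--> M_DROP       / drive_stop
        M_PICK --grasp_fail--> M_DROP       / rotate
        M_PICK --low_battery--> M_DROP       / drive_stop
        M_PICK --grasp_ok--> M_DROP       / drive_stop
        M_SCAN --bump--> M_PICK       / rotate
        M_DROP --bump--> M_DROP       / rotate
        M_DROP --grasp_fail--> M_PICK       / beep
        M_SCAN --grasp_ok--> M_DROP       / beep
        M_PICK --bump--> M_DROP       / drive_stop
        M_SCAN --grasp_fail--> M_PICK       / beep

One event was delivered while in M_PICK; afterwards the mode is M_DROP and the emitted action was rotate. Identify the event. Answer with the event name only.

grasp_fail

try low_battery: (M_PICK, low_battery) → (M_DROP, drive_stop)
try bump: (M_PICK, bump) → (M_DROP, drive_stop)
try grasp_fail: (M_PICK, grasp_fail) → (M_DROP, rotate)  ← matches
try grasp_ok: (M_PICK, grasp_ok) → (M_DROP, drive_stop)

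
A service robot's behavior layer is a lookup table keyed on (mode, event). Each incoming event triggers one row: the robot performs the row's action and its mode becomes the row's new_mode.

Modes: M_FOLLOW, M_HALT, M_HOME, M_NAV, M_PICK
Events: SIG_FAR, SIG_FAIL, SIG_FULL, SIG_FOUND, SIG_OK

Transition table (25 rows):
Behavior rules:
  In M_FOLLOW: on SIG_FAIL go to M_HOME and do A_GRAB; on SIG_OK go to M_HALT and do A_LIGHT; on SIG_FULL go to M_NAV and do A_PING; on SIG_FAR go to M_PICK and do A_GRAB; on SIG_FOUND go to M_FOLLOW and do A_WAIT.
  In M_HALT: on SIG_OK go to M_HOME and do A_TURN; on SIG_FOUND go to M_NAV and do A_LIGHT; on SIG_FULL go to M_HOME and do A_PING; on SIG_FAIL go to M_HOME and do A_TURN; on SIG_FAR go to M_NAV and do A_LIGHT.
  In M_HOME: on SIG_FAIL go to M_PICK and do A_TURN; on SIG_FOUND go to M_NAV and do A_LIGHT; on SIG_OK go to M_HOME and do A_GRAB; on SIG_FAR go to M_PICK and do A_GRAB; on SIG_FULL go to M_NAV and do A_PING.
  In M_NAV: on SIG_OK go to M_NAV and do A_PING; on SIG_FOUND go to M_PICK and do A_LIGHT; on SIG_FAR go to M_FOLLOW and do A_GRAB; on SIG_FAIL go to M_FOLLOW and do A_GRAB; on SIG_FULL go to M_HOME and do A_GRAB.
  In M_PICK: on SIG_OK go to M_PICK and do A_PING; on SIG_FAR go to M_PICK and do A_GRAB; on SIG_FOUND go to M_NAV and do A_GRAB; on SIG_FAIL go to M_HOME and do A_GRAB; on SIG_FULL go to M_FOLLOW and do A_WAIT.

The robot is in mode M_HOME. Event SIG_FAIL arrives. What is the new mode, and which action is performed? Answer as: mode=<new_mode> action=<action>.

current mode = M_HOME; filter table to that mode:
  (M_HOME, SIG_FAIL) → (M_PICK, A_TURN)  ← event matches
  (M_HOME, SIG_FOUND) → (M_NAV, A_LIGHT)
  (M_HOME, SIG_OK) → (M_HOME, A_GRAB)
  (M_HOME, SIG_FAR) → (M_PICK, A_GRAB)
  (M_HOME, SIG_FULL) → (M_NAV, A_PING)
event = SIG_FAIL selects (M_PICK, A_TURN)

mode=M_PICK action=A_TURN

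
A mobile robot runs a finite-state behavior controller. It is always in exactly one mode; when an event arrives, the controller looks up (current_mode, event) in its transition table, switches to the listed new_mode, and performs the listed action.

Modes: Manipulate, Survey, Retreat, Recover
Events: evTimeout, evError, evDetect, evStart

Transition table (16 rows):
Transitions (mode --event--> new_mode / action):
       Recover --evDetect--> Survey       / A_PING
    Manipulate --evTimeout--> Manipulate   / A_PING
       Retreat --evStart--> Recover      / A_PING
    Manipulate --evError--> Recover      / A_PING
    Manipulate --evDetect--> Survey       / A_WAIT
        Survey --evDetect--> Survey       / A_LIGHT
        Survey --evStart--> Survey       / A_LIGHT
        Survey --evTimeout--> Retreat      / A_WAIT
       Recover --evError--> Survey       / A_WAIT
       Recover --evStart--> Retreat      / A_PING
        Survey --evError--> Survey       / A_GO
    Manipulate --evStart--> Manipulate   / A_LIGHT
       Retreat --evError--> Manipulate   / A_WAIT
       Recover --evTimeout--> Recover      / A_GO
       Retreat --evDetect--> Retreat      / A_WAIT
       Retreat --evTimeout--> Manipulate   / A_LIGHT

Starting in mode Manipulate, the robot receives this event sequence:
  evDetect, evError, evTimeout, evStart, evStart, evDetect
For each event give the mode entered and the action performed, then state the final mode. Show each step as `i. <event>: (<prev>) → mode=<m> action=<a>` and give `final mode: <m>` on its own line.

final mode: Retreat

1. evDetect: (Manipulate) → mode=Survey action=A_WAIT
2. evError: (Survey) → mode=Survey action=A_GO
3. evTimeout: (Survey) → mode=Retreat action=A_WAIT
4. evStart: (Retreat) → mode=Recover action=A_PING
5. evStart: (Recover) → mode=Retreat action=A_PING
6. evDetect: (Retreat) → mode=Retreat action=A_WAIT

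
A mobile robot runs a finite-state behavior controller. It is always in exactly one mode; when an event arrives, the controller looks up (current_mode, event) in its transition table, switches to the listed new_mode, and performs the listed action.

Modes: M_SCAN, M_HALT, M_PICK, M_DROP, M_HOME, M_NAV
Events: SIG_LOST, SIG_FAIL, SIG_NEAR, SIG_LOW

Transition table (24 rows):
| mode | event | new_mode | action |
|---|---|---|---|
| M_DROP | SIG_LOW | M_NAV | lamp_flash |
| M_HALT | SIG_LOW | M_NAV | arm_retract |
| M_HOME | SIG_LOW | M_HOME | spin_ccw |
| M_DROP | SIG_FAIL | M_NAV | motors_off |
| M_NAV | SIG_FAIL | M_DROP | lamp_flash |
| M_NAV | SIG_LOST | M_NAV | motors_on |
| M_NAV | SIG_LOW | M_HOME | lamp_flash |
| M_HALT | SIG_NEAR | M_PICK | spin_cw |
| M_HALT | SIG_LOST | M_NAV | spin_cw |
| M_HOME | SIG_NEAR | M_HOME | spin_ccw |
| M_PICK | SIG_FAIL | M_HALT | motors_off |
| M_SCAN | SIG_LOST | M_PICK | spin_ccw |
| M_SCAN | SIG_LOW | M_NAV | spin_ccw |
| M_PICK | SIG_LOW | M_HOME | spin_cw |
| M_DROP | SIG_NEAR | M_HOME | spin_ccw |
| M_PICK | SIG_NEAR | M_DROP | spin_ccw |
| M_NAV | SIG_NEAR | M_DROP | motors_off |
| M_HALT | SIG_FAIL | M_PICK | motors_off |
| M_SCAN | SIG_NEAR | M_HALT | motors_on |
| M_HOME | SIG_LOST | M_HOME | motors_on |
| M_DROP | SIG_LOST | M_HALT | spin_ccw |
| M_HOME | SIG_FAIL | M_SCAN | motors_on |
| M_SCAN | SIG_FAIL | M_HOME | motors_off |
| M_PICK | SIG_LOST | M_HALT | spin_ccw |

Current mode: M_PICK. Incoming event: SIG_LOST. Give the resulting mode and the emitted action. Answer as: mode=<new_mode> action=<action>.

current mode = M_PICK; filter table to that mode:
  (M_PICK, SIG_FAIL) → (M_HALT, motors_off)
  (M_PICK, SIG_LOW) → (M_HOME, spin_cw)
  (M_PICK, SIG_NEAR) → (M_DROP, spin_ccw)
  (M_PICK, SIG_LOST) → (M_HALT, spin_ccw)  ← event matches
event = SIG_LOST selects (M_HALT, spin_ccw)

mode=M_HALT action=spin_ccw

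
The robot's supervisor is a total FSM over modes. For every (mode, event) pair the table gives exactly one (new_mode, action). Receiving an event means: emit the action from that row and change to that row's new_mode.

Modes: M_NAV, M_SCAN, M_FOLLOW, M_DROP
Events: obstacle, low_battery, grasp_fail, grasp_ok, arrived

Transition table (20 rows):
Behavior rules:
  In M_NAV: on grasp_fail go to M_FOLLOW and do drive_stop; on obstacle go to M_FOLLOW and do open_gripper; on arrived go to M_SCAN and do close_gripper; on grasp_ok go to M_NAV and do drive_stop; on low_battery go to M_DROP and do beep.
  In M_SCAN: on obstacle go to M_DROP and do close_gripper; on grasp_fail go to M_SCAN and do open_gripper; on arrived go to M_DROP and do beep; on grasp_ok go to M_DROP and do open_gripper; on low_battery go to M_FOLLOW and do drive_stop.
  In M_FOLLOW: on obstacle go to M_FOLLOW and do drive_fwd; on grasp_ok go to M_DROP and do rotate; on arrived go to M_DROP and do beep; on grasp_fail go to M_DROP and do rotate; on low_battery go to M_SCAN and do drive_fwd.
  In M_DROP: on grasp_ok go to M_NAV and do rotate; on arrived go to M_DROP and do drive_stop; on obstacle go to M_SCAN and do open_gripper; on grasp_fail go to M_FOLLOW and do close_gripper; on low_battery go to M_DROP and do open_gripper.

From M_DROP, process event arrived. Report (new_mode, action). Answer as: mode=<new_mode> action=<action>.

current mode = M_DROP; filter table to that mode:
  (M_DROP, grasp_ok) → (M_NAV, rotate)
  (M_DROP, arrived) → (M_DROP, drive_stop)  ← event matches
  (M_DROP, obstacle) → (M_SCAN, open_gripper)
  (M_DROP, grasp_fail) → (M_FOLLOW, close_gripper)
  (M_DROP, low_battery) → (M_DROP, open_gripper)
event = arrived selects (M_DROP, drive_stop)

mode=M_DROP action=drive_stop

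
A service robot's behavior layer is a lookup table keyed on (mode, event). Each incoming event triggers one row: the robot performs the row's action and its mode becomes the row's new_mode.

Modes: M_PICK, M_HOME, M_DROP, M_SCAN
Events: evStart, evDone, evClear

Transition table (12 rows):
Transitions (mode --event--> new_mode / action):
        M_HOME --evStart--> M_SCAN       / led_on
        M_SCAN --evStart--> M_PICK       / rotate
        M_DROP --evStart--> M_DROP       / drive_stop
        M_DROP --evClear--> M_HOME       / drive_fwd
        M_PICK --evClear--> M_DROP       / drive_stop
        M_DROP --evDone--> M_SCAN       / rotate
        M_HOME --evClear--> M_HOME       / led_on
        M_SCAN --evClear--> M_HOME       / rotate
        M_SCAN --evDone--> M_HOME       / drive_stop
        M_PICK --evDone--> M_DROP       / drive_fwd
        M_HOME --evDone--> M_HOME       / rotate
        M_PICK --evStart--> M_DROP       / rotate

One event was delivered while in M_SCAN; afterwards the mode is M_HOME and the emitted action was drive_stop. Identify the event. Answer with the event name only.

try evStart: (M_SCAN, evStart) → (M_PICK, rotate)
try evDone: (M_SCAN, evDone) → (M_HOME, drive_stop)  ← matches
try evClear: (M_SCAN, evClear) → (M_HOME, rotate)

evDone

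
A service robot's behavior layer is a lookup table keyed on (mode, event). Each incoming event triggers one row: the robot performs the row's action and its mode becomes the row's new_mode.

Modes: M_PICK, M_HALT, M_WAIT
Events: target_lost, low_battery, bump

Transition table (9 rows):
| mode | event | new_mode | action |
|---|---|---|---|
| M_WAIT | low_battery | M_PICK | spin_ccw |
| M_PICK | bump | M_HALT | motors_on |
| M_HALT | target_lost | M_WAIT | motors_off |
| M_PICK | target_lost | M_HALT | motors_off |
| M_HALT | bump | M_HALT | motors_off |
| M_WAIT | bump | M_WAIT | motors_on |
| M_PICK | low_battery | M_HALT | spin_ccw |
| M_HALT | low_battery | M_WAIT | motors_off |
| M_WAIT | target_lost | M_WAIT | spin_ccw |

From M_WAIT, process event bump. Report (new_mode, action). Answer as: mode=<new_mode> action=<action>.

mode=M_WAIT action=motors_on

current mode = M_WAIT; filter table to that mode:
  (M_WAIT, low_battery) → (M_PICK, spin_ccw)
  (M_WAIT, bump) → (M_WAIT, motors_on)  ← event matches
  (M_WAIT, target_lost) → (M_WAIT, spin_ccw)
event = bump selects (M_WAIT, motors_on)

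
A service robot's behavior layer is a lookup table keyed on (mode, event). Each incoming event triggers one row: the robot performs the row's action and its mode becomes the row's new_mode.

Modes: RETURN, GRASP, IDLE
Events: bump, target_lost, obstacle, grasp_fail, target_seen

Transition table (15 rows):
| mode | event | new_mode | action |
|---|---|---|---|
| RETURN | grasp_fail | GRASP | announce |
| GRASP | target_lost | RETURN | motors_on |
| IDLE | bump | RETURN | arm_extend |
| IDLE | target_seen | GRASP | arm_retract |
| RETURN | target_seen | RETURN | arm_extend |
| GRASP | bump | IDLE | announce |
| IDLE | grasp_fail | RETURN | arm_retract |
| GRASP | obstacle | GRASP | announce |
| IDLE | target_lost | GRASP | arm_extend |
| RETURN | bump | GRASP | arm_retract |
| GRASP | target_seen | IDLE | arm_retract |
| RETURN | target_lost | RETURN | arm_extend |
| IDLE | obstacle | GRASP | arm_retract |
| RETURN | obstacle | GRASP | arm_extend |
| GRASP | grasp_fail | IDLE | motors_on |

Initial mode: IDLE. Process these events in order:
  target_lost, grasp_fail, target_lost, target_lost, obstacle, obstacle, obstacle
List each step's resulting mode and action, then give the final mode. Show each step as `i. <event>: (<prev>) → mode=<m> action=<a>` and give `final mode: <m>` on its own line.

1. target_lost: (IDLE) → mode=GRASP action=arm_extend
2. grasp_fail: (GRASP) → mode=IDLE action=motors_on
3. target_lost: (IDLE) → mode=GRASP action=arm_extend
4. target_lost: (GRASP) → mode=RETURN action=motors_on
5. obstacle: (RETURN) → mode=GRASP action=arm_extend
6. obstacle: (GRASP) → mode=GRASP action=announce
7. obstacle: (GRASP) → mode=GRASP action=announce

final mode: GRASP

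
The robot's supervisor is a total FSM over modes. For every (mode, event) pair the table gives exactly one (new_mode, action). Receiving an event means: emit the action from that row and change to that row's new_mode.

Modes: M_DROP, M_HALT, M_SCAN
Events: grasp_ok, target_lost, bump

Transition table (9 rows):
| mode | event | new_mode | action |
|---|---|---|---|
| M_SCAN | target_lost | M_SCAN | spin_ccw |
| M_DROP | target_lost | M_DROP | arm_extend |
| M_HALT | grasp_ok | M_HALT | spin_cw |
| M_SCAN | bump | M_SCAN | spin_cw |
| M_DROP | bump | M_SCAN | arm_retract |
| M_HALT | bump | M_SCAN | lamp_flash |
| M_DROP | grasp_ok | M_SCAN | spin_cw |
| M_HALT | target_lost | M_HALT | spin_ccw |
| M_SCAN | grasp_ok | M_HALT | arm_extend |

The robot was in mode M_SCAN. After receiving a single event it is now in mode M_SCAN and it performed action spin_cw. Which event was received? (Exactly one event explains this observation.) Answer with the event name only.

bump

try grasp_ok: (M_SCAN, grasp_ok) → (M_HALT, arm_extend)
try target_lost: (M_SCAN, target_lost) → (M_SCAN, spin_ccw)
try bump: (M_SCAN, bump) → (M_SCAN, spin_cw)  ← matches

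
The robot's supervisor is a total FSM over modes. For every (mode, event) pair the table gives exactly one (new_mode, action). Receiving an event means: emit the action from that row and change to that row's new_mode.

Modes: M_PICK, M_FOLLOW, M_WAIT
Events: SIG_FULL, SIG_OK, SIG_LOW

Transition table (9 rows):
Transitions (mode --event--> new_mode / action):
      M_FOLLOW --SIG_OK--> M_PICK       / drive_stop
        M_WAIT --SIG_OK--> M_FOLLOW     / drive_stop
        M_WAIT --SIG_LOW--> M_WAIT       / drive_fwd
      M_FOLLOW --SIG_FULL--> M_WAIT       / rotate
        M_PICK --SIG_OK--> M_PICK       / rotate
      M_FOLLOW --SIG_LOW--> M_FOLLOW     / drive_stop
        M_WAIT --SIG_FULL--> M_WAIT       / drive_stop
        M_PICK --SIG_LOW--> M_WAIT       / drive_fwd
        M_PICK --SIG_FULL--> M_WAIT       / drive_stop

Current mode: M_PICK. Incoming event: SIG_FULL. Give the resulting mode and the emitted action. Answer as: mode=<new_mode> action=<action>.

mode=M_WAIT action=drive_stop

current mode = M_PICK; filter table to that mode:
  (M_PICK, SIG_OK) → (M_PICK, rotate)
  (M_PICK, SIG_LOW) → (M_WAIT, drive_fwd)
  (M_PICK, SIG_FULL) → (M_WAIT, drive_stop)  ← event matches
event = SIG_FULL selects (M_WAIT, drive_stop)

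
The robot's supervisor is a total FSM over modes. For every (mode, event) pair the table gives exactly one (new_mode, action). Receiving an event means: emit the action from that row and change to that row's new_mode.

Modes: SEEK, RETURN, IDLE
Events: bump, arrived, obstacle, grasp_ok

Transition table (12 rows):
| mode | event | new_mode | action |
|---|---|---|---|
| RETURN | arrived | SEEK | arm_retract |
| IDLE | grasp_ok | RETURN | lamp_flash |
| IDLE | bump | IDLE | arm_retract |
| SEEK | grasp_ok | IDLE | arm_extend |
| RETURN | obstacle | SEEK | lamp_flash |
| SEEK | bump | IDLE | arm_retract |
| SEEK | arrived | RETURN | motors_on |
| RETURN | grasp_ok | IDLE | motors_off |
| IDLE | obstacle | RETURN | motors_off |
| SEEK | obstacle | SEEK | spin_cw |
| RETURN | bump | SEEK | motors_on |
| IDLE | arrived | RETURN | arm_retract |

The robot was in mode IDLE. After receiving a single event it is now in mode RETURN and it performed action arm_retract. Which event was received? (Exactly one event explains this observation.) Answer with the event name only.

arrived

try bump: (IDLE, bump) → (IDLE, arm_retract)
try arrived: (IDLE, arrived) → (RETURN, arm_retract)  ← matches
try obstacle: (IDLE, obstacle) → (RETURN, motors_off)
try grasp_ok: (IDLE, grasp_ok) → (RETURN, lamp_flash)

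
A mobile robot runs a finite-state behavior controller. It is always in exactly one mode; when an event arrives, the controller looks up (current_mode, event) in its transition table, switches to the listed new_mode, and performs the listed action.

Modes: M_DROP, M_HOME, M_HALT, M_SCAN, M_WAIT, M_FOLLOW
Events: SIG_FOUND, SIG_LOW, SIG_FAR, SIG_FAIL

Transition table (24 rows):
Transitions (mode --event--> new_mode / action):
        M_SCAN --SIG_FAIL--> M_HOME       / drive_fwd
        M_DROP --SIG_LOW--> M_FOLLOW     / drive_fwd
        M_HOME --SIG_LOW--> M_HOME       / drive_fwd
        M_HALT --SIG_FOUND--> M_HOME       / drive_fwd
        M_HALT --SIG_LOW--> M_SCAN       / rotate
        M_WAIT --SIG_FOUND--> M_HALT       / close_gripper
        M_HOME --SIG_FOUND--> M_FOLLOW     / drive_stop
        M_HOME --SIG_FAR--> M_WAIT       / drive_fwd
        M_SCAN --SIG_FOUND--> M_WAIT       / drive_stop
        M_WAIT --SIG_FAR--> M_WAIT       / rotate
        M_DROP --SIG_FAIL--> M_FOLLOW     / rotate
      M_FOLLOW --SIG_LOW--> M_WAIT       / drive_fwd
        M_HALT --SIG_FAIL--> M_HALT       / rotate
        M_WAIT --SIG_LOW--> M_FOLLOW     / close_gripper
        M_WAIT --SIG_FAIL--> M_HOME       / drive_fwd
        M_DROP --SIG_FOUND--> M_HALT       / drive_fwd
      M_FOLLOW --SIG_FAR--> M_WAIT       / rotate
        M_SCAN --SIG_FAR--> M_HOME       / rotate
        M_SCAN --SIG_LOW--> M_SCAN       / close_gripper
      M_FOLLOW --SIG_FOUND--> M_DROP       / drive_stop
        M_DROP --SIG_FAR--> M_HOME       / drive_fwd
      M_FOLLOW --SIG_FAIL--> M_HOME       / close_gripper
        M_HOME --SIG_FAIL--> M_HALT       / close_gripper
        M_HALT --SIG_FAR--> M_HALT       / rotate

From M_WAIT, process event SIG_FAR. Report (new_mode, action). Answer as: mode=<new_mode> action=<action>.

current mode = M_WAIT; filter table to that mode:
  (M_WAIT, SIG_FOUND) → (M_HALT, close_gripper)
  (M_WAIT, SIG_FAR) → (M_WAIT, rotate)  ← event matches
  (M_WAIT, SIG_LOW) → (M_FOLLOW, close_gripper)
  (M_WAIT, SIG_FAIL) → (M_HOME, drive_fwd)
event = SIG_FAR selects (M_WAIT, rotate)

mode=M_WAIT action=rotate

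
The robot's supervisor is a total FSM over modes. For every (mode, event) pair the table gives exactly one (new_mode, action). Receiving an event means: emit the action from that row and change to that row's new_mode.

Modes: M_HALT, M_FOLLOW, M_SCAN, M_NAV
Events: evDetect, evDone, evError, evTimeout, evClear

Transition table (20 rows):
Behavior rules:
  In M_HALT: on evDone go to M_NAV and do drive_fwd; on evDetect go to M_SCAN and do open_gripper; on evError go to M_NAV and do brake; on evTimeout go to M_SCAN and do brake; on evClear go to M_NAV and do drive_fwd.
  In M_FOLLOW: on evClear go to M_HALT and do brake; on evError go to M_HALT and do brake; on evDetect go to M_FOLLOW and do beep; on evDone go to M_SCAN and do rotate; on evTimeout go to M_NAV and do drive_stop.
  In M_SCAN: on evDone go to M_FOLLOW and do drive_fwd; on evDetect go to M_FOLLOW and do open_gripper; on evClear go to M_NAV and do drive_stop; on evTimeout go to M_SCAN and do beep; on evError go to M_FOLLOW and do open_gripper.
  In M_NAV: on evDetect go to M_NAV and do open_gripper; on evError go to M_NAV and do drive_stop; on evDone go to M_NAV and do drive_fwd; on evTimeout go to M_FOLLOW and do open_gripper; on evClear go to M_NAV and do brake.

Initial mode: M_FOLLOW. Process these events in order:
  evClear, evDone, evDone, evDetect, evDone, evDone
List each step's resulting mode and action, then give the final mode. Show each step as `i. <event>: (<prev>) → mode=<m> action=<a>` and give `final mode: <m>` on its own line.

1. evClear: (M_FOLLOW) → mode=M_HALT action=brake
2. evDone: (M_HALT) → mode=M_NAV action=drive_fwd
3. evDone: (M_NAV) → mode=M_NAV action=drive_fwd
4. evDetect: (M_NAV) → mode=M_NAV action=open_gripper
5. evDone: (M_NAV) → mode=M_NAV action=drive_fwd
6. evDone: (M_NAV) → mode=M_NAV action=drive_fwd

final mode: M_NAV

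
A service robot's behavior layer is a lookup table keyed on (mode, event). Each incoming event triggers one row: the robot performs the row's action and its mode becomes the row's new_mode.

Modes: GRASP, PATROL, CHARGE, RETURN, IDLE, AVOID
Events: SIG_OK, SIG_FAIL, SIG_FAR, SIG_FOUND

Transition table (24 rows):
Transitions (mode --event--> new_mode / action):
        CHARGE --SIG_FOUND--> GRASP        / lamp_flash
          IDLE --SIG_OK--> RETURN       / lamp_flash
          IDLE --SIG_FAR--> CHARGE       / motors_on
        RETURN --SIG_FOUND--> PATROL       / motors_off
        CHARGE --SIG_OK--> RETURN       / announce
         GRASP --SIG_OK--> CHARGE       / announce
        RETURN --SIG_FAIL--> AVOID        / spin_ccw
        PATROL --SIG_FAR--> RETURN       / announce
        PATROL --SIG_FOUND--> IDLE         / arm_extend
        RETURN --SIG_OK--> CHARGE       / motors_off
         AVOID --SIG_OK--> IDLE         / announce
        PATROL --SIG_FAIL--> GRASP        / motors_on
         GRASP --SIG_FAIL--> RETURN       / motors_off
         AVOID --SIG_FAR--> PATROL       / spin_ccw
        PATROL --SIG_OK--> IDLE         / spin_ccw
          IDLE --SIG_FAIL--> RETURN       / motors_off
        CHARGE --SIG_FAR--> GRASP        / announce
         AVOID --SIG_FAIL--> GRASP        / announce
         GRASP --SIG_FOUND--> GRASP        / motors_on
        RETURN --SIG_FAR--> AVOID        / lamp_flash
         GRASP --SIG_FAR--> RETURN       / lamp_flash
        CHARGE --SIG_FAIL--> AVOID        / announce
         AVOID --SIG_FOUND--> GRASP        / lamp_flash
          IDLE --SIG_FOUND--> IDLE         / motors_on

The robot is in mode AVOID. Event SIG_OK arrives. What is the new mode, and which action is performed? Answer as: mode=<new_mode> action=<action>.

current mode = AVOID; filter table to that mode:
  (AVOID, SIG_OK) → (IDLE, announce)  ← event matches
  (AVOID, SIG_FAR) → (PATROL, spin_ccw)
  (AVOID, SIG_FAIL) → (GRASP, announce)
  (AVOID, SIG_FOUND) → (GRASP, lamp_flash)
event = SIG_OK selects (IDLE, announce)

mode=IDLE action=announce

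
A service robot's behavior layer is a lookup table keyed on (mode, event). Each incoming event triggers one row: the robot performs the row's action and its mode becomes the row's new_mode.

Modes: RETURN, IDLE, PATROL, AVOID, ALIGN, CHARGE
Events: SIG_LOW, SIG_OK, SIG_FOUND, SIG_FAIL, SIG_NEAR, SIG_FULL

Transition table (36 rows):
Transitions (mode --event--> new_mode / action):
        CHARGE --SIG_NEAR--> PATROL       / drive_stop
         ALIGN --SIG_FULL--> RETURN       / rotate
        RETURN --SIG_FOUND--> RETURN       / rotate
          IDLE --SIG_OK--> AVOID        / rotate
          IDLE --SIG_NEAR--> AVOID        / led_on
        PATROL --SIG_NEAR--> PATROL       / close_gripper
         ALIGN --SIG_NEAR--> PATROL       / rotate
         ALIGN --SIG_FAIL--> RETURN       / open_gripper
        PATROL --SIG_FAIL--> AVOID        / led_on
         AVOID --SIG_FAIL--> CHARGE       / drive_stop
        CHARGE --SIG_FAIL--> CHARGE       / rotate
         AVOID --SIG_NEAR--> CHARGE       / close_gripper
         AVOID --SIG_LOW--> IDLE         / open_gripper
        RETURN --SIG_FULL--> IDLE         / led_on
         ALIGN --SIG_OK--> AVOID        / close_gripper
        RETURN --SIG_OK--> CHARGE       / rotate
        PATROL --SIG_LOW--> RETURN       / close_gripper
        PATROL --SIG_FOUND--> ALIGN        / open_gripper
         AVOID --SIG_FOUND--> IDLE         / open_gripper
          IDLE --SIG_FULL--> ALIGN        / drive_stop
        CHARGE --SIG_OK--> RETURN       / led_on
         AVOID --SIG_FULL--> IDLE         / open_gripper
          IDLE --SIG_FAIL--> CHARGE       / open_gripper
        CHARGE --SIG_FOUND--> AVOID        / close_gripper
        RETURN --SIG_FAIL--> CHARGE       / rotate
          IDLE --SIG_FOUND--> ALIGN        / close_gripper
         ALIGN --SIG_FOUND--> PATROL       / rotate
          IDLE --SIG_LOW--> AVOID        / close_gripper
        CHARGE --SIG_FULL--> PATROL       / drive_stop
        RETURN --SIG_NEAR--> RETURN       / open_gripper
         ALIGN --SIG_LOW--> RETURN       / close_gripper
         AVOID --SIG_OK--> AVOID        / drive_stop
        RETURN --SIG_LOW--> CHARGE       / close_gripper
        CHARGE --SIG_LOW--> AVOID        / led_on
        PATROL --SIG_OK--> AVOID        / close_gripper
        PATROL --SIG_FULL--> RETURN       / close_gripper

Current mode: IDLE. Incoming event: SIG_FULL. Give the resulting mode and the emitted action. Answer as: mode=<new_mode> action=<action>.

current mode = IDLE; filter table to that mode:
  (IDLE, SIG_OK) → (AVOID, rotate)
  (IDLE, SIG_NEAR) → (AVOID, led_on)
  (IDLE, SIG_FULL) → (ALIGN, drive_stop)  ← event matches
  (IDLE, SIG_FAIL) → (CHARGE, open_gripper)
  (IDLE, SIG_FOUND) → (ALIGN, close_gripper)
  (IDLE, SIG_LOW) → (AVOID, close_gripper)
event = SIG_FULL selects (ALIGN, drive_stop)

mode=ALIGN action=drive_stop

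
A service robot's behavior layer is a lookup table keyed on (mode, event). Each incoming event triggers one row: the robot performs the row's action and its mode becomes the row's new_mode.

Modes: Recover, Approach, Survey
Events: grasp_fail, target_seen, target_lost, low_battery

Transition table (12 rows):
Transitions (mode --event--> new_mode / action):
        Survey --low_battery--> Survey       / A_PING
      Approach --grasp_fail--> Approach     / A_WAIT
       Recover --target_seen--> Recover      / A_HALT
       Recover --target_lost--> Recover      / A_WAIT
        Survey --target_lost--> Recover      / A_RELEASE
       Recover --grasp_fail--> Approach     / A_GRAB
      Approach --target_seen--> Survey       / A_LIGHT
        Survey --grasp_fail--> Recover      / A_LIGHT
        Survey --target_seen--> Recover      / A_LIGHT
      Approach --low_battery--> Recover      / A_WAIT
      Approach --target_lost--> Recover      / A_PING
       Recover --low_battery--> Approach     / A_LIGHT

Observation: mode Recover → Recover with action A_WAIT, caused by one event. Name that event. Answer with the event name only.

target_lost

try grasp_fail: (Recover, grasp_fail) → (Approach, A_GRAB)
try target_seen: (Recover, target_seen) → (Recover, A_HALT)
try target_lost: (Recover, target_lost) → (Recover, A_WAIT)  ← matches
try low_battery: (Recover, low_battery) → (Approach, A_LIGHT)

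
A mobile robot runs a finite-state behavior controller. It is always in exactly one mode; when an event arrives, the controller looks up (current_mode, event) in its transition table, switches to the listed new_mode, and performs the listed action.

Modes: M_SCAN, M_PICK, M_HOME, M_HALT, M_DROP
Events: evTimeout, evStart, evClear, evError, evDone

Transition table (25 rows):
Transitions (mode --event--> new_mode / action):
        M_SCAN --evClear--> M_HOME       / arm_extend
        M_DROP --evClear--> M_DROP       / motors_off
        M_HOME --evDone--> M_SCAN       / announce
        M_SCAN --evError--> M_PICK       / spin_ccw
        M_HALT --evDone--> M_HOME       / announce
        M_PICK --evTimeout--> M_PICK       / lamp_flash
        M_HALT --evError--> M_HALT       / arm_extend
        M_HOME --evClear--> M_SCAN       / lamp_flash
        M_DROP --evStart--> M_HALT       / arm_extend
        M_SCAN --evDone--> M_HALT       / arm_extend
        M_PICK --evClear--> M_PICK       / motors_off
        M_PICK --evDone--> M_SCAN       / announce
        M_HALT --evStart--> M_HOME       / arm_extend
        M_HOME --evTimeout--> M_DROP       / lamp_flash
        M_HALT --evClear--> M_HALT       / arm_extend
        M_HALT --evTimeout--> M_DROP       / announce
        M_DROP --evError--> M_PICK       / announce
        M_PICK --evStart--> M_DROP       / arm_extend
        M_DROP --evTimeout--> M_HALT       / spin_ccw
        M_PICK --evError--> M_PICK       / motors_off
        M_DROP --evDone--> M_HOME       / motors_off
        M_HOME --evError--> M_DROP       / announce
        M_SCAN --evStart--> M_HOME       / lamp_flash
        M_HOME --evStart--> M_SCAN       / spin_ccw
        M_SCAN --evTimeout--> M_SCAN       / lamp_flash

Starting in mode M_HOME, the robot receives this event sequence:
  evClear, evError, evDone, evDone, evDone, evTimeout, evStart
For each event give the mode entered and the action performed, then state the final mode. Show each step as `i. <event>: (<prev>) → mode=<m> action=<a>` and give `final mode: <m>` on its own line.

final mode: M_HALT

1. evClear: (M_HOME) → mode=M_SCAN action=lamp_flash
2. evError: (M_SCAN) → mode=M_PICK action=spin_ccw
3. evDone: (M_PICK) → mode=M_SCAN action=announce
4. evDone: (M_SCAN) → mode=M_HALT action=arm_extend
5. evDone: (M_HALT) → mode=M_HOME action=announce
6. evTimeout: (M_HOME) → mode=M_DROP action=lamp_flash
7. evStart: (M_DROP) → mode=M_HALT action=arm_extend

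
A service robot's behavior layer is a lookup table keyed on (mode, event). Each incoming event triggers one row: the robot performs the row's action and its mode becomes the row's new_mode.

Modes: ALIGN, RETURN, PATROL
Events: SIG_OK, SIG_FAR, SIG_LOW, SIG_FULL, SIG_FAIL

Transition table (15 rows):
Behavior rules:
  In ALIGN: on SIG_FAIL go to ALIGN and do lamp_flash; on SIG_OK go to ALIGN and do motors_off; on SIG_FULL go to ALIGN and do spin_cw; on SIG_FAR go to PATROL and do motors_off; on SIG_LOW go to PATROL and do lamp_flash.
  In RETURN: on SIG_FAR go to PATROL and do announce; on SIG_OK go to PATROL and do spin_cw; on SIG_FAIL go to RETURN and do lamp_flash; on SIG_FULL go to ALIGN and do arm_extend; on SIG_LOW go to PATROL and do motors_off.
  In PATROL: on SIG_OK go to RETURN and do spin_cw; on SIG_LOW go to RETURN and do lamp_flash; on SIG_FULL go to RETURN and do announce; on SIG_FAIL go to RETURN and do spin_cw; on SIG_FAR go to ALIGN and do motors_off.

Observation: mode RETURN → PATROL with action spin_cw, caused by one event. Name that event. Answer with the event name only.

SIG_OK

try SIG_OK: (RETURN, SIG_OK) → (PATROL, spin_cw)  ← matches
try SIG_FAR: (RETURN, SIG_FAR) → (PATROL, announce)
try SIG_LOW: (RETURN, SIG_LOW) → (PATROL, motors_off)
try SIG_FULL: (RETURN, SIG_FULL) → (ALIGN, arm_extend)
try SIG_FAIL: (RETURN, SIG_FAIL) → (RETURN, lamp_flash)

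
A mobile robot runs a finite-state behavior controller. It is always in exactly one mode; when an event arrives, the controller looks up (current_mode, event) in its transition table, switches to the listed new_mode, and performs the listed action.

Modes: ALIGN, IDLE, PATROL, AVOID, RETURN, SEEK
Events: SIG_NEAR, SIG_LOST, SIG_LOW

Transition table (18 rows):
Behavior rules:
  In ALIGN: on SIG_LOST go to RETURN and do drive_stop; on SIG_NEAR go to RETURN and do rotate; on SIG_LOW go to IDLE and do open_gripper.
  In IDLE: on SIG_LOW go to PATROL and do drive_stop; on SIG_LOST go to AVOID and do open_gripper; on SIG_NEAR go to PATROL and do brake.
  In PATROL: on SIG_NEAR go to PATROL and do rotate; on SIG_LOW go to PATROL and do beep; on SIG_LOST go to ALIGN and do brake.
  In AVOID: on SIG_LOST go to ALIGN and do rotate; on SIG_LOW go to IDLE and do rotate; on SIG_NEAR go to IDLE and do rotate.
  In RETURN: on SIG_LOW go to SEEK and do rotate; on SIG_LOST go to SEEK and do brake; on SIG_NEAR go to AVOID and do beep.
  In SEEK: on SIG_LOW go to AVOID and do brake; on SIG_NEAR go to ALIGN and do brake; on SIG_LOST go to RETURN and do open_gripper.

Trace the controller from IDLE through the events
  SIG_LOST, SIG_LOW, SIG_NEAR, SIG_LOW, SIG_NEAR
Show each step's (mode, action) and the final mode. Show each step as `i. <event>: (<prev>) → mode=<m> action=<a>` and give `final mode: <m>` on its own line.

1. SIG_LOST: (IDLE) → mode=AVOID action=open_gripper
2. SIG_LOW: (AVOID) → mode=IDLE action=rotate
3. SIG_NEAR: (IDLE) → mode=PATROL action=brake
4. SIG_LOW: (PATROL) → mode=PATROL action=beep
5. SIG_NEAR: (PATROL) → mode=PATROL action=rotate

final mode: PATROL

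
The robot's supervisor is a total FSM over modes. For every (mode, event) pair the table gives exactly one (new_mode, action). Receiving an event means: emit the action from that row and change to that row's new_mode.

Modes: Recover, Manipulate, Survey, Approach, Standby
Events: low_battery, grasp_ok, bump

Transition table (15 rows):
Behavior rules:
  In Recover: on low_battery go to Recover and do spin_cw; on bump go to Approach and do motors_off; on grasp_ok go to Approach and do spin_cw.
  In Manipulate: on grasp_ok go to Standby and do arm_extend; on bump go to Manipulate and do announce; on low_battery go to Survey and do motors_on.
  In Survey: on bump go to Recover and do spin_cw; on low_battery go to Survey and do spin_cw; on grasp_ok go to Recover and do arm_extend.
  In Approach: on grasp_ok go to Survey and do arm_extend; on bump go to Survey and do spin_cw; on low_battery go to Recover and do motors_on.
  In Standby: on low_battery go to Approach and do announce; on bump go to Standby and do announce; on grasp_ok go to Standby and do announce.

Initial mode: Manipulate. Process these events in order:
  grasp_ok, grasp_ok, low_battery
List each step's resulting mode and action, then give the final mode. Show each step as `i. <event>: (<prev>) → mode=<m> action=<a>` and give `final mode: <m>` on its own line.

final mode: Approach

1. grasp_ok: (Manipulate) → mode=Standby action=arm_extend
2. grasp_ok: (Standby) → mode=Standby action=announce
3. low_battery: (Standby) → mode=Approach action=announce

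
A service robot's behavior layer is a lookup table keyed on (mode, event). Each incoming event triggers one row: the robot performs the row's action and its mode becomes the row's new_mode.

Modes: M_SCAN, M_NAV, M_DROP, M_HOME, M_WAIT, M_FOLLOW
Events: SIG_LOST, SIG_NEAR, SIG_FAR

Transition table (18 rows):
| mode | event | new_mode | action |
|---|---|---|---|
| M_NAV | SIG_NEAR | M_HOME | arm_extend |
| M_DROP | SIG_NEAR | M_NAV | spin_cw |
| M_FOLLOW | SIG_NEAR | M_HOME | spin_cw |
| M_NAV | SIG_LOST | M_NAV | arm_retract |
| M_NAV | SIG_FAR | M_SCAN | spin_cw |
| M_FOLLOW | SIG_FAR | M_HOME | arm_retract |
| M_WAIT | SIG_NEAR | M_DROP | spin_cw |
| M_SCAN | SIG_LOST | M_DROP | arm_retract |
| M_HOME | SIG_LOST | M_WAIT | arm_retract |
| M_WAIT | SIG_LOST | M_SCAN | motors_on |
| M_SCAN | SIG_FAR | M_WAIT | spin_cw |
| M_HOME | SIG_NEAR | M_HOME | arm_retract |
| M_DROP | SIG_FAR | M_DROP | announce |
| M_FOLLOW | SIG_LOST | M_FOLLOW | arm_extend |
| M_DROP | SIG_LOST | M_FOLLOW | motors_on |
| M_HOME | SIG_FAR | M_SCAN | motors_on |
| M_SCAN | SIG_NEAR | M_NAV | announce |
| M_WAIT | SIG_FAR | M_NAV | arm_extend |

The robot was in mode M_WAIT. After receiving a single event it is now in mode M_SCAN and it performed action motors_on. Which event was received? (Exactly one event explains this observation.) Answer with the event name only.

try SIG_LOST: (M_WAIT, SIG_LOST) → (M_SCAN, motors_on)  ← matches
try SIG_NEAR: (M_WAIT, SIG_NEAR) → (M_DROP, spin_cw)
try SIG_FAR: (M_WAIT, SIG_FAR) → (M_NAV, arm_extend)

SIG_LOST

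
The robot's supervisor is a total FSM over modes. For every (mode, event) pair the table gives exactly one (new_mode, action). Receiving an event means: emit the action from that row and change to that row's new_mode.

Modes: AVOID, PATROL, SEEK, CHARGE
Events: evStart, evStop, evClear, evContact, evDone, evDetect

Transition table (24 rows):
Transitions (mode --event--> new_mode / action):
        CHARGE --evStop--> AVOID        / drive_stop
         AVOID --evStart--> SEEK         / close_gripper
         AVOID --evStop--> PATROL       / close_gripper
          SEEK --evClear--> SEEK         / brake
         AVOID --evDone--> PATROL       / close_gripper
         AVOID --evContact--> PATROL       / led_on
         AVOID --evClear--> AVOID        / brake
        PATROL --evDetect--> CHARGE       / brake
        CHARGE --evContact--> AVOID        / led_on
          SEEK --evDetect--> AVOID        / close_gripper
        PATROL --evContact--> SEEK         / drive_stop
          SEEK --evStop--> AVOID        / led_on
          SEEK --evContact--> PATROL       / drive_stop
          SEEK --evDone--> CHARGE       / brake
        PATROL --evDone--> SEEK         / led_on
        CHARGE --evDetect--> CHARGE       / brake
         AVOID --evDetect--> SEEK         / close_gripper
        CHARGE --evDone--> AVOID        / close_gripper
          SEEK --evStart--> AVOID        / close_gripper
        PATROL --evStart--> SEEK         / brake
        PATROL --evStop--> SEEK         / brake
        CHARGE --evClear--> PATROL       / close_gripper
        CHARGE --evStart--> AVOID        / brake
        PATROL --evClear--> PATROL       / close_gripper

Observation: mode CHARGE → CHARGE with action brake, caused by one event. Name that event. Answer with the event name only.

try evStart: (CHARGE, evStart) → (AVOID, brake)
try evStop: (CHARGE, evStop) → (AVOID, drive_stop)
try evClear: (CHARGE, evClear) → (PATROL, close_gripper)
try evContact: (CHARGE, evContact) → (AVOID, led_on)
try evDone: (CHARGE, evDone) → (AVOID, close_gripper)
try evDetect: (CHARGE, evDetect) → (CHARGE, brake)  ← matches

evDetect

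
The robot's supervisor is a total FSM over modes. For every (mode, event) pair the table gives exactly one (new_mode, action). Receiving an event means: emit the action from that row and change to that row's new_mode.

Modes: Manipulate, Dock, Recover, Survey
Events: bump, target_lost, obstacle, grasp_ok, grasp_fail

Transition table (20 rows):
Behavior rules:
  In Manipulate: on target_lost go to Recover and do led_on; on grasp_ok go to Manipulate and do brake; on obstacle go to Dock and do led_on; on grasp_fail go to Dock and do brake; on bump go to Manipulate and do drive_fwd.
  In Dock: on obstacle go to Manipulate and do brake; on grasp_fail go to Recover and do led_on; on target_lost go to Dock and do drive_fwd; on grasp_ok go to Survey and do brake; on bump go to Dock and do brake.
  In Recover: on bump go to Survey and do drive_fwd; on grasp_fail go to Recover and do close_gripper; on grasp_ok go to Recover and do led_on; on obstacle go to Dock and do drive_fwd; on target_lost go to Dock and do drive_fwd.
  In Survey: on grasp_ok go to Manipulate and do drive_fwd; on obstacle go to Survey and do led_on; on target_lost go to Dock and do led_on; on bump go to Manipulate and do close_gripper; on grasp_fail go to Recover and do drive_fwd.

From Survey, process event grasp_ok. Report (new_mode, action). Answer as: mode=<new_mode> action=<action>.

mode=Manipulate action=drive_fwd

current mode = Survey; filter table to that mode:
  (Survey, grasp_ok) → (Manipulate, drive_fwd)  ← event matches
  (Survey, obstacle) → (Survey, led_on)
  (Survey, target_lost) → (Dock, led_on)
  (Survey, bump) → (Manipulate, close_gripper)
  (Survey, grasp_fail) → (Recover, drive_fwd)
event = grasp_ok selects (Manipulate, drive_fwd)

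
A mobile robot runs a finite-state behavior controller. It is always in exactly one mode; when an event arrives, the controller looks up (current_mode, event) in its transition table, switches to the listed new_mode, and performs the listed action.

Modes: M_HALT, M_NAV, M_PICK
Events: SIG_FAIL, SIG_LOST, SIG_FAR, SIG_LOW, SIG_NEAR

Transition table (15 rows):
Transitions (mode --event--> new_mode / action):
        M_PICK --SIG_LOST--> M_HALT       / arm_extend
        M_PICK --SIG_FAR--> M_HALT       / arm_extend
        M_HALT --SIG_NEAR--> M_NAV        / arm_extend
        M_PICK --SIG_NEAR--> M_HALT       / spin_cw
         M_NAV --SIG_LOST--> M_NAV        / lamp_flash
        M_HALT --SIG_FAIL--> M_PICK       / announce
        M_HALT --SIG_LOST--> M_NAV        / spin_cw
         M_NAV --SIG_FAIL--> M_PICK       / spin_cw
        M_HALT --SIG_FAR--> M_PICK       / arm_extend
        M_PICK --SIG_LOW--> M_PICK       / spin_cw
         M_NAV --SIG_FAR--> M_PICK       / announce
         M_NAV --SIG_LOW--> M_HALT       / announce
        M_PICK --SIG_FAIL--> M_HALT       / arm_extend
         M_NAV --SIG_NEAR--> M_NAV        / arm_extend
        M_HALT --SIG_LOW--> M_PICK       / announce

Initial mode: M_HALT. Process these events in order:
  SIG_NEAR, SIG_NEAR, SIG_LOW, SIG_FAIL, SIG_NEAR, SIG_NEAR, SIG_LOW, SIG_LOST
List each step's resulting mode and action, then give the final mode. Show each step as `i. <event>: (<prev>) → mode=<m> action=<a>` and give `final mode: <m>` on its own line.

final mode: M_NAV

1. SIG_NEAR: (M_HALT) → mode=M_NAV action=arm_extend
2. SIG_NEAR: (M_NAV) → mode=M_NAV action=arm_extend
3. SIG_LOW: (M_NAV) → mode=M_HALT action=announce
4. SIG_FAIL: (M_HALT) → mode=M_PICK action=announce
5. SIG_NEAR: (M_PICK) → mode=M_HALT action=spin_cw
6. SIG_NEAR: (M_HALT) → mode=M_NAV action=arm_extend
7. SIG_LOW: (M_NAV) → mode=M_HALT action=announce
8. SIG_LOST: (M_HALT) → mode=M_NAV action=spin_cw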